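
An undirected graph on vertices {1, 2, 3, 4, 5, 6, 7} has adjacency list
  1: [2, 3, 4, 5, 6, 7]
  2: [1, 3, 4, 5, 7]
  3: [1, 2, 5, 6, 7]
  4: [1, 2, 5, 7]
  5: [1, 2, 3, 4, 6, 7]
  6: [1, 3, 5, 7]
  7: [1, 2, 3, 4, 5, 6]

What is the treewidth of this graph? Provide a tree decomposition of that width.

The largest bag has 5 vertices, giving width 4; this decomposition certifies tw(G) ≤ 4. On the other hand G contains the 5-clique {1, 2, 3, 5, 7}. A clique must lie in a single bag of any decomposition, so no decomposition can have width below 4. Hence tw(G) = 4 exactly.

Treewidth 4.
Bags: B1 = {1, 2, 4, 5, 7}  B2 = {1, 2, 3, 5, 7}  B3 = {1, 3, 5, 6, 7}
Tree: B1–B2, B2–B3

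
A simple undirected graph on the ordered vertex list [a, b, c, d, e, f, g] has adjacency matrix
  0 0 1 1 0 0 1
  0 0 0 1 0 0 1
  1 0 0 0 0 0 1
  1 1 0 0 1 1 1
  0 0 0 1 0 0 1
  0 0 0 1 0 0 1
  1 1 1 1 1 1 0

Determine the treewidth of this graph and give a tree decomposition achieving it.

Treewidth 2.
One optimal decomposition is:
Bags: B1 = {b, d, g}  B2 = {a, d, g}  B3 = {d, f, g}  B4 = {a, c, g}  B5 = {d, e, g}
Tree: B1–B2, B1–B3, B2–B4, B1–B5

Every bag has size at most 3, so the width is 3 − 1 = 2 and tw(G) ≤ 2. For the lower bound, the 3 vertices {d, e, g} are pairwise adjacent, and any tree decomposition puts a clique entirely inside one bag — forcing width ≥ 2. Therefore the treewidth is 2.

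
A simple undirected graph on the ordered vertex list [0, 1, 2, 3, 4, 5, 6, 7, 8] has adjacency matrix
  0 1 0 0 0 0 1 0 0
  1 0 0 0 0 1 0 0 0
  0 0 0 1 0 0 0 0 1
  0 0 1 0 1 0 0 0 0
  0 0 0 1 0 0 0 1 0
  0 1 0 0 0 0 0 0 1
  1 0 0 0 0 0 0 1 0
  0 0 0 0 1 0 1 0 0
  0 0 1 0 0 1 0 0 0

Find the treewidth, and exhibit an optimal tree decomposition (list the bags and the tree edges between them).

Each bag holds 3 vertices, so the decomposition has width 2, which upper-bounds the treewidth. Since 2–8–5–1–0–6–7–4–3–2 is a cycle in G, G is not acyclic. Forests are exactly the graphs of treewidth ≤ 1, so tw(G) ≥ 2. Hence tw(G) = 2 exactly.

Treewidth 2.
One such decomposition:
Bags: B1 = {2, 5, 8}  B2 = {1, 2, 5}  B3 = {0, 1, 2}  B4 = {0, 2, 6}  B5 = {2, 6, 7}  B6 = {2, 4, 7}  B7 = {2, 3, 4}
Tree: B1–B2, B2–B3, B3–B4, B4–B5, B5–B6, B6–B7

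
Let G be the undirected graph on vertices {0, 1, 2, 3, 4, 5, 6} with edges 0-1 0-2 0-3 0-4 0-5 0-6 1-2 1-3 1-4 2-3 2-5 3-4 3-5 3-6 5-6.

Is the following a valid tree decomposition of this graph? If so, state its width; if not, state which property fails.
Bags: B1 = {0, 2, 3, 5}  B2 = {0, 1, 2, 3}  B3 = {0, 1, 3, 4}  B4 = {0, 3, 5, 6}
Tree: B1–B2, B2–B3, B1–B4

Vertex coverage: the bags together contain {0, 1, 2, 3, 4, 5, 6}, the full vertex set. Edge coverage: each edge of G has both endpoints in at least one bag. Running intersection: for every vertex, the bags containing it form a connected subtree. All three properties hold, so this is a valid tree decomposition of width max|bag| − 1 = 3, and hence tw(G) ≤ 3.

Yes; width 3.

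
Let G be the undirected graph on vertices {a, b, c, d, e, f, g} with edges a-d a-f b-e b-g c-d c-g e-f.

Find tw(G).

2

A width-2 tree decomposition is:
Bags: B1 = {a, d, f}  B2 = {d, e, f}  B3 = {b, d, e}  B4 = {b, d, g}  B5 = {c, d, g}
Tree: B1–B2, B2–B3, B3–B4, B4–B5
Every bag has size at most 3, so the width is 3 − 1 = 2 and tw(G) ≤ 2. The edges d–a–f–e–b–g–c–d form a cycle, so G is not a tree and its treewidth is at least 2. Hence tw(G) = 2 exactly.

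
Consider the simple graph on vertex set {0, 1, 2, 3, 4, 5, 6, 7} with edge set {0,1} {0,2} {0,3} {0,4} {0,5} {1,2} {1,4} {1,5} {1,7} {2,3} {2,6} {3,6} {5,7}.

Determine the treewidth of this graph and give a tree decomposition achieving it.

Treewidth 2.
One such decomposition:
Bags: B1 = {0, 1, 2}  B2 = {0, 1, 4}  B3 = {0, 1, 5}  B4 = {0, 2, 3}  B5 = {1, 5, 7}  B6 = {2, 3, 6}
Tree: B1–B2, B2–B3, B1–B4, B3–B5, B4–B6

The largest bag has 3 vertices, giving width 2; this decomposition certifies tw(G) ≤ 2. For the lower bound, the 3 vertices {0, 1, 2} are pairwise adjacent, and any tree decomposition puts a clique entirely inside one bag — forcing width ≥ 2. Therefore the treewidth is 2.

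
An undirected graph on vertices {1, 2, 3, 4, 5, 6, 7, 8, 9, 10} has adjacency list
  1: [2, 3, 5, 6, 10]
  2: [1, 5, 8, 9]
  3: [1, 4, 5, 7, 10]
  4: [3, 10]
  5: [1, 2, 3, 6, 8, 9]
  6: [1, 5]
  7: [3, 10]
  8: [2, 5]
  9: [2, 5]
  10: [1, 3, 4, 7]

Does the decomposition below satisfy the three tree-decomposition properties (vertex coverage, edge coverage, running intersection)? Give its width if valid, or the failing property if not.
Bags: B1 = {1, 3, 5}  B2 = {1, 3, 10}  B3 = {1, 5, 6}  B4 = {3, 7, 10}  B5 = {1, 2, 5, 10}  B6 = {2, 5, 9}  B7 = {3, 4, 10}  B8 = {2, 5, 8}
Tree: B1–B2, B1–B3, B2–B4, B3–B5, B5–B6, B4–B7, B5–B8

No — bags containing vertex 10 are not connected in the tree.

A tree decomposition must satisfy three properties: every vertex lies in some bag; for every edge, both endpoints lie together in some bag; and for every vertex, the bags containing it form a connected subtree. Here bags containing vertex 10 are not connected in the tree, so the decomposition is invalid.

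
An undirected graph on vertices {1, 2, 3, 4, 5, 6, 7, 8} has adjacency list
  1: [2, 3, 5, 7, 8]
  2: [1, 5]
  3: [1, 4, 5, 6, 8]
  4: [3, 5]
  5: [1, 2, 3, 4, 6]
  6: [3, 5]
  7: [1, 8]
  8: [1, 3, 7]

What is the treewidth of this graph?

2

A width-2 tree decomposition is:
Bags: B1 = {1, 3, 5}  B2 = {1, 3, 8}  B3 = {1, 7, 8}  B4 = {3, 5, 6}  B5 = {1, 2, 5}  B6 = {3, 4, 5}
Tree: B1–B2, B2–B3, B1–B4, B1–B5, B1–B6
The largest bag has 3 vertices, giving width 2; this decomposition certifies tw(G) ≤ 2. On the other hand G contains the 3-clique {1, 2, 5}. A clique must lie in a single bag of any decomposition, so no decomposition can have width below 2. Therefore the treewidth is 2.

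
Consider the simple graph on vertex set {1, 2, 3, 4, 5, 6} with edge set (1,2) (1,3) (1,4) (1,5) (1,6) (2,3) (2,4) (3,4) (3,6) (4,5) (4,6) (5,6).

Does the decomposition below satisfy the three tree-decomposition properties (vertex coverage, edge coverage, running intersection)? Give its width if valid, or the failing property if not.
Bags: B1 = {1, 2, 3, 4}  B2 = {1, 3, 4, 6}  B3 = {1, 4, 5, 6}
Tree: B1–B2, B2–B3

Vertex coverage: the bags together contain {1, 2, 3, 4, 5, 6}, the full vertex set. Edge coverage: each edge of G has both endpoints in at least one bag. Running intersection: for every vertex, the bags containing it form a connected subtree. All three properties hold, so this is a valid tree decomposition of width max|bag| − 1 = 3, and hence tw(G) ≤ 3.

Yes; width 3.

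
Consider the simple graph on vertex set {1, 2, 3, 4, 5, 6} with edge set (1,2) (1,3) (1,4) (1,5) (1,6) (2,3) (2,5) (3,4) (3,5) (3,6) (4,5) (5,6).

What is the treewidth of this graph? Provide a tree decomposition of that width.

Treewidth 3.
Bags: B1 = {1, 3, 5, 6}  B2 = {1, 3, 4, 5}  B3 = {1, 2, 3, 5}
Tree: B1–B2, B1–B3

The largest bag has 4 vertices, giving width 3; this decomposition certifies tw(G) ≤ 3. For the lower bound, the 4 vertices {1, 2, 3, 5} are pairwise adjacent, and any tree decomposition puts a clique entirely inside one bag — forcing width ≥ 3. The upper and lower bounds meet at 3, so that is the treewidth.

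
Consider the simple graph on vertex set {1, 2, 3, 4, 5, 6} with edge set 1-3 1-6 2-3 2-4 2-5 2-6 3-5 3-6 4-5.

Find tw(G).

A width-2 tree decomposition is:
Bags: B1 = {2, 3, 5}  B2 = {2, 4, 5}  B3 = {2, 3, 6}  B4 = {1, 3, 6}
Tree: B1–B2, B1–B3, B3–B4
Each bag holds 3 vertices, so the decomposition has width 2, which upper-bounds the treewidth. For the lower bound, the 3 vertices {1, 3, 6} are pairwise adjacent, and any tree decomposition puts a clique entirely inside one bag — forcing width ≥ 2. Combining the bounds, tw(G) = 2.

2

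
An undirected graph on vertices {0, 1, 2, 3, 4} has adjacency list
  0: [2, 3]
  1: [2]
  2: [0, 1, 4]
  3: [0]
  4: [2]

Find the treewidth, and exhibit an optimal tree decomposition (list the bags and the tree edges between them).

The largest bag has 2 vertices, giving width 1; this decomposition certifies tw(G) ≤ 1. Any graph with an edge has treewidth ≥ 1, and G has the edge 4–2. The upper and lower bounds meet at 1, so that is the treewidth.

Treewidth 1.
Bags: B1 = {2, 4}  B2 = {0, 2}  B3 = {1, 2}  B4 = {0, 3}
Tree: B1–B2, B2–B3, B2–B4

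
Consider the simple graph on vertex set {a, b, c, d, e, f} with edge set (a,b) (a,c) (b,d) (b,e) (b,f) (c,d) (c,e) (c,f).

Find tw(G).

2

A width-2 tree decomposition is:
Bags: B1 = {b, c, e}  B2 = {b, c, f}  B3 = {a, b, c}  B4 = {b, c, d}
Tree: B1–B2, B2–B3, B3–B4
The largest bag has 3 vertices, giving width 2; this decomposition certifies tw(G) ≤ 2. The edges e–b–f–c–e form a cycle, so G is not a tree and its treewidth is at least 2. The upper and lower bounds meet at 2, so that is the treewidth.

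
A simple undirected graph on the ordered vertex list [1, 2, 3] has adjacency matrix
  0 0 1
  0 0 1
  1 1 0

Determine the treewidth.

1

A width-1 tree decomposition is:
Bags: B1 = {1, 3}  B2 = {2, 3}
Tree: B1–B2
Every bag has size at most 2, so the width is 2 − 1 = 1 and tw(G) ≤ 1. Any graph with an edge has treewidth ≥ 1, and G has the edge 3–1. Hence tw(G) = 1 exactly.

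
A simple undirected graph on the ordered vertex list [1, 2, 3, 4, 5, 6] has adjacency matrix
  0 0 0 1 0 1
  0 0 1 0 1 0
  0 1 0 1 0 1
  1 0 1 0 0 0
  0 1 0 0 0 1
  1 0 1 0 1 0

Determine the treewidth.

A width-2 tree decomposition is:
Bags: B1 = {2, 3, 5}  B2 = {3, 5, 6}  B3 = {3, 4, 6}  B4 = {1, 4, 6}
Tree: B1–B2, B2–B3, B3–B4
Every bag has size at most 3, so the width is 3 − 1 = 2 and tw(G) ≤ 2. For the lower bound, G contains the cycle 2–5–6–3–2, so G is not a forest; only forests have treewidth ≤ 1, hence tw(G) ≥ 2. Therefore the treewidth is 2.

2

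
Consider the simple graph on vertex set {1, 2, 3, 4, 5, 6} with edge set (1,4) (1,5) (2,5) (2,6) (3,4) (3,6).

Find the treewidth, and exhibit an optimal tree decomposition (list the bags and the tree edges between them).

Treewidth 2.
Bags: B1 = {2, 5, 6}  B2 = {1, 5, 6}  B3 = {1, 4, 6}  B4 = {3, 4, 6}
Tree: B1–B2, B2–B3, B3–B4

Each bag holds 3 vertices, so the decomposition has width 2, which upper-bounds the treewidth. Since 6–2–5–1–4–3–6 is a cycle in G, G is not acyclic. Forests are exactly the graphs of treewidth ≤ 1, so tw(G) ≥ 2. The upper and lower bounds meet at 2, so that is the treewidth.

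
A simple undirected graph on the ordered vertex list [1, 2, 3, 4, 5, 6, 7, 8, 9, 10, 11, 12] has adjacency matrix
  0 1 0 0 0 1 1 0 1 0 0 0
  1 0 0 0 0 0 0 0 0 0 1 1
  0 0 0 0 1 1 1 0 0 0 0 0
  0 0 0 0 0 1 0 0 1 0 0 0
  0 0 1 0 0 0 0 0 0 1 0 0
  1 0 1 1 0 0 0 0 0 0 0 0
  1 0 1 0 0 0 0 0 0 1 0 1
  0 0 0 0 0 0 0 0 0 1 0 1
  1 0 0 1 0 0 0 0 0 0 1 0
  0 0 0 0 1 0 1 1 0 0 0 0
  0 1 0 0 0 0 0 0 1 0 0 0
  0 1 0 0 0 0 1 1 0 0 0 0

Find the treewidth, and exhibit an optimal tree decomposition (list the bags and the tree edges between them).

The largest bag has 4 vertices, giving width 3; this decomposition certifies tw(G) ≤ 3. For the lower bound: the 4 vertex sets {5,8,10}, {12}, {7}, {1,2,3,6} are disjoint, each induces a connected subgraph, and every pair is joined by at least one edge of G. Contracting each set to a single vertex therefore yields K_{4} as a minor, and since treewidth is minor-monotone, tw(G) ≥ tw(K_{4}) = 3. Hence tw(G) = 3 exactly.

Treewidth 3.
One such decomposition:
Bags: B1 = {5, 8, 10, 12}  B2 = {5, 7, 10, 12}  B3 = {3, 5, 7, 12}  B4 = {2, 3, 7, 12}  B5 = {1, 2, 3, 7}  B6 = {1, 2, 3, 6}  B7 = {1, 2, 6, 11}  B8 = {1, 6, 9, 11}  B9 = {4, 6, 9, 11}
Tree: B1–B2, B2–B3, B3–B4, B4–B5, B5–B6, B6–B7, B7–B8, B8–B9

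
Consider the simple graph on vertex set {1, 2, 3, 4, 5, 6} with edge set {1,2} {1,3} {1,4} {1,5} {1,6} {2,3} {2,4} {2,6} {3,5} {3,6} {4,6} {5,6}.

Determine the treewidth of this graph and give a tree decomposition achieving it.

Treewidth 3.
Bags: B1 = {1, 2, 4, 6}  B2 = {1, 2, 3, 6}  B3 = {1, 3, 5, 6}
Tree: B1–B2, B2–B3

The largest bag has 4 vertices, giving width 3; this decomposition certifies tw(G) ≤ 3. For the lower bound, the 4 vertices {1, 2, 3, 6} are pairwise adjacent, and any tree decomposition puts a clique entirely inside one bag — forcing width ≥ 3. Hence tw(G) = 3 exactly.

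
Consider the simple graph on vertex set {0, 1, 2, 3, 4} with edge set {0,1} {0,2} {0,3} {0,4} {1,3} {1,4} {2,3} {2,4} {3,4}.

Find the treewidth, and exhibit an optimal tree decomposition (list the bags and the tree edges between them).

Treewidth 3.
One optimal decomposition is:
Bags: B1 = {0, 1, 3, 4}  B2 = {0, 2, 3, 4}
Tree: B1–B2

The largest bag has 4 vertices, giving width 3; this decomposition certifies tw(G) ≤ 3. For the lower bound, the 4 vertices {0, 1, 3, 4} are pairwise adjacent, and any tree decomposition puts a clique entirely inside one bag — forcing width ≥ 3. The upper and lower bounds meet at 3, so that is the treewidth.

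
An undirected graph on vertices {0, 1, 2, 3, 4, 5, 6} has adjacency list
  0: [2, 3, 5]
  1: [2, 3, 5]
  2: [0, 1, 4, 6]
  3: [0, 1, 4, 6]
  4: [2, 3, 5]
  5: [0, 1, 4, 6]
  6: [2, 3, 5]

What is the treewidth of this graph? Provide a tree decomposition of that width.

The largest bag has 4 vertices, giving width 3; this decomposition certifies tw(G) ≤ 3. For the lower bound: the 4 vertex sets {5,6}, {0,2}, {3}, {4} are disjoint, each induces a connected subgraph, and every pair is joined by at least one edge of G. Contracting each set to a single vertex therefore yields K_{4} as a minor, and since treewidth is minor-monotone, tw(G) ≥ tw(K_{4}) = 3. Combining the bounds, tw(G) = 3.

Treewidth 3.
Bags: B1 = {2, 3, 5, 6}  B2 = {0, 2, 3, 5}  B3 = {2, 3, 4, 5}  B4 = {1, 2, 3, 5}
Tree: B1–B2, B2–B3, B3–B4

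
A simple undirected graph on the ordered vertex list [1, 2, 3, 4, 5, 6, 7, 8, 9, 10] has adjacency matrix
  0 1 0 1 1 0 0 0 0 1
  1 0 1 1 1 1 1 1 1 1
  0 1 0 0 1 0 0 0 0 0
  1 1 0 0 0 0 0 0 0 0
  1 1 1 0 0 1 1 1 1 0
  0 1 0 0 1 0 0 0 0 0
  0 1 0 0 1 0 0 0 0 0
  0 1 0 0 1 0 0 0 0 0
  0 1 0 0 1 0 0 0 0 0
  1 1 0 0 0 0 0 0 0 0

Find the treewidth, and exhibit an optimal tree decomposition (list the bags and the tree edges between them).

Treewidth 2.
One such decomposition:
Bags: B1 = {2, 5, 7}  B2 = {1, 2, 5}  B3 = {2, 5, 8}  B4 = {1, 2, 10}  B5 = {2, 3, 5}  B6 = {2, 5, 6}  B7 = {1, 2, 4}  B8 = {2, 5, 9}
Tree: B1–B2, B2–B3, B2–B4, B1–B5, B1–B6, B2–B7, B2–B8

Every bag has size at most 3, so the width is 3 − 1 = 2 and tw(G) ≤ 2. For the lower bound, the 3 vertices {1, 2, 10} are pairwise adjacent, and any tree decomposition puts a clique entirely inside one bag — forcing width ≥ 2. The upper and lower bounds meet at 2, so that is the treewidth.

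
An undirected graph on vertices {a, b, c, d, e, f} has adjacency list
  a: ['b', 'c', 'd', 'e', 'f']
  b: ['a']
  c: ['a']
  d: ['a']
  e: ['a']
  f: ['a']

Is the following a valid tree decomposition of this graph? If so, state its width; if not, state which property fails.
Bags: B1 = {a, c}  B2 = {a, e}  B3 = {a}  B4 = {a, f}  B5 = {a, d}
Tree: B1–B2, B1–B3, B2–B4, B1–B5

A tree decomposition must satisfy three properties: every vertex lies in some bag; for every edge, both endpoints lie together in some bag; and for every vertex, the bags containing it form a connected subtree. Here vertex b appears in no bag, so the decomposition is invalid.

No — vertex b appears in no bag.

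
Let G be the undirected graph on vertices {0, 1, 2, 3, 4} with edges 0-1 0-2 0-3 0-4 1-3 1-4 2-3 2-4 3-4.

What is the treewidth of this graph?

3

A width-3 tree decomposition is:
Bags: B1 = {0, 2, 3, 4}  B2 = {0, 1, 3, 4}
Tree: B1–B2
The largest bag has 4 vertices, giving width 3; this decomposition certifies tw(G) ≤ 3. Conversely, {0, 1, 3, 4} is a clique of size 4, and the vertices of any clique must share a bag in every tree decomposition; so some bag has ≥ 4 vertices and tw(G) ≥ 3. The upper and lower bounds meet at 3, so that is the treewidth.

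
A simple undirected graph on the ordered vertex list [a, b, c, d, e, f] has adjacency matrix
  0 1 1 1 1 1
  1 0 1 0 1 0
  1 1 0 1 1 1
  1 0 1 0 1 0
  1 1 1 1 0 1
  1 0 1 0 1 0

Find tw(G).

A width-3 tree decomposition is:
Bags: B1 = {a, c, d, e}  B2 = {a, b, c, e}  B3 = {a, c, e, f}
Tree: B1–B2, B1–B3
The largest bag has 4 vertices, giving width 3; this decomposition certifies tw(G) ≤ 3. On the other hand G contains the 4-clique {a, c, d, e}. A clique must lie in a single bag of any decomposition, so no decomposition can have width below 3. The upper and lower bounds meet at 3, so that is the treewidth.

3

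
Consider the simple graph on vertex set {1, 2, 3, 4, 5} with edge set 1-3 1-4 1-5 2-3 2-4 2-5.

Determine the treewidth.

2

A width-2 tree decomposition is:
Bags: B1 = {1, 2, 4}  B2 = {1, 2, 3}  B3 = {1, 2, 5}
Tree: B1–B2, B2–B3
The largest bag has 3 vertices, giving width 2; this decomposition certifies tw(G) ≤ 2. The edges 4–1–3–2–4 form a cycle, so G is not a tree and its treewidth is at least 2. The upper and lower bounds meet at 2, so that is the treewidth.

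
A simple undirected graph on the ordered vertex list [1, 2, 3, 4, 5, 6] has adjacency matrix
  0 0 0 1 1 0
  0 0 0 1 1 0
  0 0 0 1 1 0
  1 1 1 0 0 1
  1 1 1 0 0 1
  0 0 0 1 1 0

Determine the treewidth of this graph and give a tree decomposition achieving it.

Treewidth 2.
Bags: B1 = {1, 4, 5}  B2 = {2, 4, 5}  B3 = {3, 4, 5}  B4 = {4, 5, 6}
Tree: B1–B2, B2–B3, B3–B4

The largest bag has 3 vertices, giving width 2; this decomposition certifies tw(G) ≤ 2. Since 4–1–5–2–4 is a cycle in G, G is not acyclic. Forests are exactly the graphs of treewidth ≤ 1, so tw(G) ≥ 2. Therefore the treewidth is 2.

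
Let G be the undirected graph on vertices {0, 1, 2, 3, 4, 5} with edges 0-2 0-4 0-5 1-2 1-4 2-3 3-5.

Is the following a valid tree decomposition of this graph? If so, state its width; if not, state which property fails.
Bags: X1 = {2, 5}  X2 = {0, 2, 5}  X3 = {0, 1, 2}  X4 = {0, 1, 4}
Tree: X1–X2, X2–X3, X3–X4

A tree decomposition must satisfy three properties: every vertex lies in some bag; for every edge, both endpoints lie together in some bag; and for every vertex, the bags containing it form a connected subtree. Here vertex 3 appears in no bag, so the decomposition is invalid.

No — vertex 3 appears in no bag.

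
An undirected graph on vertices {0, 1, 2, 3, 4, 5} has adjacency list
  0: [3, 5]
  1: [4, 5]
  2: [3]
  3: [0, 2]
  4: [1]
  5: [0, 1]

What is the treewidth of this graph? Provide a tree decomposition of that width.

The largest bag has 2 vertices, giving width 1; this decomposition certifies tw(G) ≤ 1. Any graph with an edge has treewidth ≥ 1, and G has the edge 2–3. Therefore the treewidth is 1.

Treewidth 1.
One optimal decomposition is:
Bags: B1 = {2, 3}  B2 = {0, 3}  B3 = {0, 5}  B4 = {1, 5}  B5 = {1, 4}
Tree: B1–B2, B2–B3, B3–B4, B4–B5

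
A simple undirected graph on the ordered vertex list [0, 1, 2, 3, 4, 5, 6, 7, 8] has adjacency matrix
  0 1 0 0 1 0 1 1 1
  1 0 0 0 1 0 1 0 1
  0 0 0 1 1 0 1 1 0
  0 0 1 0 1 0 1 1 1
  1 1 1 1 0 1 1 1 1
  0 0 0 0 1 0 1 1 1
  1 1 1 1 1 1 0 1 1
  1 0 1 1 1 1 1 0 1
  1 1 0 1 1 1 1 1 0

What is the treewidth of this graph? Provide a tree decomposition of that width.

Each bag holds 5 vertices, so the decomposition has width 4, which upper-bounds the treewidth. On the other hand G contains the 5-clique {0, 1, 4, 6, 8}. A clique must lie in a single bag of any decomposition, so no decomposition can have width below 4. Hence tw(G) = 4 exactly.

Treewidth 4.
Bags: B1 = {0, 4, 6, 7, 8}  B2 = {0, 1, 4, 6, 8}  B3 = {4, 5, 6, 7, 8}  B4 = {3, 4, 6, 7, 8}  B5 = {2, 3, 4, 6, 7}
Tree: B1–B2, B1–B3, B1–B4, B4–B5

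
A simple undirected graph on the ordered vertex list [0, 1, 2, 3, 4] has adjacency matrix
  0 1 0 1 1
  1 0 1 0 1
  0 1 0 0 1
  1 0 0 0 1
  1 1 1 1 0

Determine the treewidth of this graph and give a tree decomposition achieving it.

Each bag holds 3 vertices, so the decomposition has width 2, which upper-bounds the treewidth. For the lower bound, the 3 vertices {0, 1, 4} are pairwise adjacent, and any tree decomposition puts a clique entirely inside one bag — forcing width ≥ 2. Hence tw(G) = 2 exactly.

Treewidth 2.
One optimal decomposition is:
Bags: B1 = {0, 1, 4}  B2 = {0, 3, 4}  B3 = {1, 2, 4}
Tree: B1–B2, B1–B3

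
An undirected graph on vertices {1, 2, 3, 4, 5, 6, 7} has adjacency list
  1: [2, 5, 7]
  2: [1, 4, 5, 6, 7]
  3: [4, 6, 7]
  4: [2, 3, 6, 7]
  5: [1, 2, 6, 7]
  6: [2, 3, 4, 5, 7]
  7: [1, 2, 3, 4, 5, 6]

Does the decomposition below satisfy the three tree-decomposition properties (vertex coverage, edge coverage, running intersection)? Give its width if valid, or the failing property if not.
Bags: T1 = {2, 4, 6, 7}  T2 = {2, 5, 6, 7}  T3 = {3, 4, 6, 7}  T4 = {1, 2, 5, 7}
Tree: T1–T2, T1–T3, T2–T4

Checking the three conditions: (i) the bags cover all of {1, 2, 3, 4, 5, 6, 7}; (ii) for each edge, some bag contains both endpoints; (iii) the bags containing any fixed vertex form a subtree. All hold, so the decomposition is valid with width 4 − 1 = 3.

Yes; width 3.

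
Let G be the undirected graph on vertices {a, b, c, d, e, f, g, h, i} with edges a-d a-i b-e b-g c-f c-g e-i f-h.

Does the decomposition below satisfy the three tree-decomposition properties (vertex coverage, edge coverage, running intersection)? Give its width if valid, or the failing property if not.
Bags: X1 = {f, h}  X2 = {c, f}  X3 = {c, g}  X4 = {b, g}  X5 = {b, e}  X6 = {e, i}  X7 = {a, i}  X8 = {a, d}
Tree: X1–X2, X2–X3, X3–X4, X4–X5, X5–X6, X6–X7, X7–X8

Every vertex of G appears in some bag (union = {a, b, c, d, e, f, g, h, i}); every edge is covered by a bag; and for each vertex v the set of bags containing v is connected in the bag tree. The decomposition is therefore valid. The largest bag has 2 vertices, so the width is 1.

Yes; width 1.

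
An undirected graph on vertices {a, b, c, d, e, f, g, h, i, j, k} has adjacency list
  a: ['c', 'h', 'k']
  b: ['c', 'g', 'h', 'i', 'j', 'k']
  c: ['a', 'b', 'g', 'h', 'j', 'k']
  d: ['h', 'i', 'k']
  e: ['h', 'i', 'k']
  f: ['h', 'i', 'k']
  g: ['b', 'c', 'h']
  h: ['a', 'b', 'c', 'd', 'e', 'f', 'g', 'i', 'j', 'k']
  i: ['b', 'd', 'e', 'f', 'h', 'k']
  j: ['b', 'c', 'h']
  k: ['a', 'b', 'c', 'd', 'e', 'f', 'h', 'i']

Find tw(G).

3

A width-3 tree decomposition is:
Bags: B1 = {d, h, i, k}  B2 = {b, h, i, k}  B3 = {e, h, i, k}  B4 = {b, c, h, k}  B5 = {f, h, i, k}  B6 = {b, c, h, j}  B7 = {b, c, g, h}  B8 = {a, c, h, k}
Tree: B1–B2, B2–B3, B2–B4, B3–B5, B4–B6, B4–B7, B4–B8
Each bag holds 4 vertices, so the decomposition has width 3, which upper-bounds the treewidth. On the other hand G contains the 4-clique {b, c, g, h}. A clique must lie in a single bag of any decomposition, so no decomposition can have width below 3. Therefore the treewidth is 3.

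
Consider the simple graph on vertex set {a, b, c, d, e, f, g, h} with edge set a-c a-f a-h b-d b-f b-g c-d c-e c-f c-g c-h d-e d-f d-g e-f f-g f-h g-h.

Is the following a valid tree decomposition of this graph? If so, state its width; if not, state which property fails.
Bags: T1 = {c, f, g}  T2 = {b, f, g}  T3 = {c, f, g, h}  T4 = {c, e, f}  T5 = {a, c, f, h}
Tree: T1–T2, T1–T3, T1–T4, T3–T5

No — vertex d appears in no bag.

A tree decomposition must satisfy three properties: every vertex lies in some bag; for every edge, both endpoints lie together in some bag; and for every vertex, the bags containing it form a connected subtree. Here vertex d appears in no bag, so the decomposition is invalid.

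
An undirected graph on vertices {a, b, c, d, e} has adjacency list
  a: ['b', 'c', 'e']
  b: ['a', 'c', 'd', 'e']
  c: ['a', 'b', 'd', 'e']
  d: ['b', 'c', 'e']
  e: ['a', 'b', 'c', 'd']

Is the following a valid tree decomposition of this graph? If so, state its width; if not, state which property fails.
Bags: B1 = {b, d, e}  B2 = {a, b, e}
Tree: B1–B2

A tree decomposition must satisfy three properties: every vertex lies in some bag; for every edge, both endpoints lie together in some bag; and for every vertex, the bags containing it form a connected subtree. Here vertex c appears in no bag, so the decomposition is invalid.

No — vertex c appears in no bag.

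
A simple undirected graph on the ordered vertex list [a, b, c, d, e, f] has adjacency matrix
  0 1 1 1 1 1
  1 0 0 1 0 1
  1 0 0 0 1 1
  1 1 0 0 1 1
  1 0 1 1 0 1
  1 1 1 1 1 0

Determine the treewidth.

3

A width-3 tree decomposition is:
Bags: B1 = {a, d, e, f}  B2 = {a, c, e, f}  B3 = {a, b, d, f}
Tree: B1–B2, B1–B3
Each bag holds 4 vertices, so the decomposition has width 3, which upper-bounds the treewidth. For the lower bound, the 4 vertices {a, d, e, f} are pairwise adjacent, and any tree decomposition puts a clique entirely inside one bag — forcing width ≥ 3. The upper and lower bounds meet at 3, so that is the treewidth.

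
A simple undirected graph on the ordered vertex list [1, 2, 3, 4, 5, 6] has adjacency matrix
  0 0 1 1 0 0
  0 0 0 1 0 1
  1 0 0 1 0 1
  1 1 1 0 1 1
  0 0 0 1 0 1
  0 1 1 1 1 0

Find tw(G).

2

A width-2 tree decomposition is:
Bags: B1 = {1, 3, 4}  B2 = {3, 4, 6}  B3 = {4, 5, 6}  B4 = {2, 4, 6}
Tree: B1–B2, B2–B3, B2–B4
The largest bag has 3 vertices, giving width 2; this decomposition certifies tw(G) ≤ 2. On the other hand G contains the 3-clique {1, 3, 4}. A clique must lie in a single bag of any decomposition, so no decomposition can have width below 2. Hence tw(G) = 2 exactly.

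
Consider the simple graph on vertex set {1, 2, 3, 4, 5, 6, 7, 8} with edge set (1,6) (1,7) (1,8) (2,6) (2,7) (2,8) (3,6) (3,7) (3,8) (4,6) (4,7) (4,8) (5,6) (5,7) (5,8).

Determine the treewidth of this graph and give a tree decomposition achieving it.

Each bag holds 4 vertices, so the decomposition has width 3, which upper-bounds the treewidth. For the lower bound: the 4 vertex sets {2,7}, {1,8}, {6}, {5} are disjoint, each induces a connected subgraph, and every pair is joined by at least one edge of G. Contracting each set to a single vertex therefore yields K_{4} as a minor, and since treewidth is minor-monotone, tw(G) ≥ tw(K_{4}) = 3. Therefore the treewidth is 3.

Treewidth 3.
Bags: B1 = {2, 6, 7, 8}  B2 = {1, 6, 7, 8}  B3 = {5, 6, 7, 8}  B4 = {4, 6, 7, 8}  B5 = {3, 6, 7, 8}
Tree: B1–B2, B2–B3, B3–B4, B4–B5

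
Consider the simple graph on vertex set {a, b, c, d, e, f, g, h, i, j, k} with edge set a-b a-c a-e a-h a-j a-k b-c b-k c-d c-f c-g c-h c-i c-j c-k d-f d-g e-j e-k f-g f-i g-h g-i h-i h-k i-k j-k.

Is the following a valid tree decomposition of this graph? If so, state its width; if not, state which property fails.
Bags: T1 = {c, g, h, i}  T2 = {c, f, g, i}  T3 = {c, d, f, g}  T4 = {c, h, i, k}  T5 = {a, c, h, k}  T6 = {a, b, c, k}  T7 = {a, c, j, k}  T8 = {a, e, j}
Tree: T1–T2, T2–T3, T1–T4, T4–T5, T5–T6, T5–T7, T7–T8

A tree decomposition must satisfy three properties: every vertex lies in some bag; for every edge, both endpoints lie together in some bag; and for every vertex, the bags containing it form a connected subtree. Here edge (k,e) lies in no bag, so the decomposition is invalid.

No — edge (k,e) lies in no bag.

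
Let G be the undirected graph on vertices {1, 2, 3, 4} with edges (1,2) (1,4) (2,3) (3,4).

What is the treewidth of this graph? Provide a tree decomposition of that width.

Treewidth 2.
One optimal decomposition is:
Bags: B1 = {1, 2, 3}  B2 = {1, 3, 4}
Tree: B1–B2

Each bag holds 3 vertices, so the decomposition has width 2, which upper-bounds the treewidth. For the lower bound, G contains the cycle 1–2–3–4–1, so G is not a forest; only forests have treewidth ≤ 1, hence tw(G) ≥ 2. The upper and lower bounds meet at 2, so that is the treewidth.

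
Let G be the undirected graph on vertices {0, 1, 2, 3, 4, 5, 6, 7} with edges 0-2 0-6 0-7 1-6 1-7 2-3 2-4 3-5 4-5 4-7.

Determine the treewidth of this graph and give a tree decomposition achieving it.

Treewidth 2.
One optimal decomposition is:
Bags: B1 = {0, 1, 6}  B2 = {0, 1, 7}  B3 = {0, 2, 7}  B4 = {2, 4, 7}  B5 = {2, 3, 4}  B6 = {3, 4, 5}
Tree: B1–B2, B2–B3, B3–B4, B4–B5, B5–B6

Every bag has size at most 3, so the width is 3 − 1 = 2 and tw(G) ≤ 2. Since 6–1–7–0–6 is a cycle in G, G is not acyclic. Forests are exactly the graphs of treewidth ≤ 1, so tw(G) ≥ 2. Combining the bounds, tw(G) = 2.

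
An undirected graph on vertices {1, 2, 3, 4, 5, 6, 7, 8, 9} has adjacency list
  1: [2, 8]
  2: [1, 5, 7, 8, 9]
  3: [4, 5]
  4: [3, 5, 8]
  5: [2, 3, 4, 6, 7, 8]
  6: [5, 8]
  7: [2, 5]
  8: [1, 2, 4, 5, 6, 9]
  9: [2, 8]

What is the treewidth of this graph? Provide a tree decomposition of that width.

The largest bag has 3 vertices, giving width 2; this decomposition certifies tw(G) ≤ 2. For the lower bound, the 3 vertices {1, 2, 8} are pairwise adjacent, and any tree decomposition puts a clique entirely inside one bag — forcing width ≥ 2. The upper and lower bounds meet at 2, so that is the treewidth.

Treewidth 2.
One optimal decomposition is:
Bags: B1 = {5, 6, 8}  B2 = {2, 5, 8}  B3 = {4, 5, 8}  B4 = {1, 2, 8}  B5 = {2, 8, 9}  B6 = {3, 4, 5}  B7 = {2, 5, 7}
Tree: B1–B2, B1–B3, B2–B4, B4–B5, B3–B6, B2–B7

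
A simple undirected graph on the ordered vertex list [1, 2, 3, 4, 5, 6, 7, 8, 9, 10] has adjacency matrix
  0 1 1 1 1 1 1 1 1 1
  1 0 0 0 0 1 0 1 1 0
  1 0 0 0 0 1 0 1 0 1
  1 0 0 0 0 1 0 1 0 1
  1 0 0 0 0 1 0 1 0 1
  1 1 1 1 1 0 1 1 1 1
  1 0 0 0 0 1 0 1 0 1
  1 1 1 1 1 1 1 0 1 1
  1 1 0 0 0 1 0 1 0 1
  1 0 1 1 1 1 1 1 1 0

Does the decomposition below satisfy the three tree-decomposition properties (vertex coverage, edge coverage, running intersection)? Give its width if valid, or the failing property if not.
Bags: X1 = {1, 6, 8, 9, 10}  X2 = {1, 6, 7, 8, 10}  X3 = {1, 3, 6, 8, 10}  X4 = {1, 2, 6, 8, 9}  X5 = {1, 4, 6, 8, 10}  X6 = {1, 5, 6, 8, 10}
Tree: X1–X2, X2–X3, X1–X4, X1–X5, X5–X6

Every vertex of G appears in some bag (union = {1, 2, 3, 4, 5, 6, 7, 8, 9, 10}); every edge is covered by a bag; and for each vertex v the set of bags containing v is connected in the bag tree. The decomposition is therefore valid. The largest bag has 5 vertices, so the width is 4.

Yes; width 4.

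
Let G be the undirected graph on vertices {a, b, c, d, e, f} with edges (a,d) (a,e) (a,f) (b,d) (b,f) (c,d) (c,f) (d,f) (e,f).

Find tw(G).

2

A width-2 tree decomposition is:
Bags: B1 = {c, d, f}  B2 = {a, d, f}  B3 = {a, e, f}  B4 = {b, d, f}
Tree: B1–B2, B2–B3, B1–B4
Each bag holds 3 vertices, so the decomposition has width 2, which upper-bounds the treewidth. For the lower bound, the 3 vertices {c, d, f} are pairwise adjacent, and any tree decomposition puts a clique entirely inside one bag — forcing width ≥ 2. Combining the bounds, tw(G) = 2.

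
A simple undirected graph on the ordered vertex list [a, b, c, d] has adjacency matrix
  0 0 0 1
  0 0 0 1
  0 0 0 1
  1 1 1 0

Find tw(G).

1

A width-1 tree decomposition is:
Bags: B1 = {b, d}  B2 = {c, d}  B3 = {a, d}
Tree: B1–B2, B1–B3
Each bag holds 2 vertices, so the decomposition has width 1, which upper-bounds the treewidth. Since G has at least one edge (e.g. d–b), it is not an edgeless graph, so tw(G) ≥ 1. Hence tw(G) = 1 exactly.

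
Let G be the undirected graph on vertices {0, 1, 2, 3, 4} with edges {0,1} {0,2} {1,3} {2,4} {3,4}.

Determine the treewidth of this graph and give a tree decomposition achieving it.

Treewidth 2.
Bags: B1 = {0, 1, 2}  B2 = {1, 2, 4}  B3 = {1, 3, 4}
Tree: B1–B2, B2–B3

The largest bag has 3 vertices, giving width 2; this decomposition certifies tw(G) ≤ 2. The edges 1–0–2–4–3–1 form a cycle, so G is not a tree and its treewidth is at least 2. Combining the bounds, tw(G) = 2.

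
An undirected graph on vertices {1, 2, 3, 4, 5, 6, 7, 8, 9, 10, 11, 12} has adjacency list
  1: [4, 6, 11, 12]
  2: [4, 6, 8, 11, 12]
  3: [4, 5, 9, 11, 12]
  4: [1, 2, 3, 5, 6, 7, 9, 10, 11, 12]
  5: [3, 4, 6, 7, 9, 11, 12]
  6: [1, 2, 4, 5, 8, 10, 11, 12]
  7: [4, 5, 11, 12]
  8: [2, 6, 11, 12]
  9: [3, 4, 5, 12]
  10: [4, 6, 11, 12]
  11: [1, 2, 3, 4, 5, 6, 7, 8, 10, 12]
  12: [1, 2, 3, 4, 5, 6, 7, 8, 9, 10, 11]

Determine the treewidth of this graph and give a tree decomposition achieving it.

Every bag has size at most 5, so the width is 5 − 1 = 4 and tw(G) ≤ 4. For the lower bound, the 5 vertices {2, 6, 8, 11, 12} are pairwise adjacent, and any tree decomposition puts a clique entirely inside one bag — forcing width ≥ 4. Combining the bounds, tw(G) = 4.

Treewidth 4.
One optimal decomposition is:
Bags: B1 = {4, 6, 10, 11, 12}  B2 = {1, 4, 6, 11, 12}  B3 = {4, 5, 6, 11, 12}  B4 = {3, 4, 5, 11, 12}  B5 = {2, 4, 6, 11, 12}  B6 = {2, 6, 8, 11, 12}  B7 = {4, 5, 7, 11, 12}  B8 = {3, 4, 5, 9, 12}
Tree: B1–B2, B2–B3, B3–B4, B2–B5, B5–B6, B3–B7, B4–B8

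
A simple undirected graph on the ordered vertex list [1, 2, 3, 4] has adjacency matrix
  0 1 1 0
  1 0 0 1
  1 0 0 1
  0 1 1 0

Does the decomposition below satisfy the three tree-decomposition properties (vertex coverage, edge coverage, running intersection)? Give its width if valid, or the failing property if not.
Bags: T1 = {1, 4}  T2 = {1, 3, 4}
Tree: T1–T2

A tree decomposition must satisfy three properties: every vertex lies in some bag; for every edge, both endpoints lie together in some bag; and for every vertex, the bags containing it form a connected subtree. Here vertex 2 appears in no bag, so the decomposition is invalid.

No — vertex 2 appears in no bag.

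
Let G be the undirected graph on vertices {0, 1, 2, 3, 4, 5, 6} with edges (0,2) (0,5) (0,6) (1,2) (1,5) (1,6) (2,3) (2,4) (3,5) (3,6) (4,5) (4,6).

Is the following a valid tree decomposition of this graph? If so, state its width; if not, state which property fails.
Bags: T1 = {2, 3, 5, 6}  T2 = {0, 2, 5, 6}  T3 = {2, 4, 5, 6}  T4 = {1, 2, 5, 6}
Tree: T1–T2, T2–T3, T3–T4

Yes; width 3.

Vertex coverage: the bags together contain {0, 1, 2, 3, 4, 5, 6}, the full vertex set. Edge coverage: each edge of G has both endpoints in at least one bag. Running intersection: for every vertex, the bags containing it form a connected subtree. All three properties hold, so this is a valid tree decomposition of width max|bag| − 1 = 3, and hence tw(G) ≤ 3.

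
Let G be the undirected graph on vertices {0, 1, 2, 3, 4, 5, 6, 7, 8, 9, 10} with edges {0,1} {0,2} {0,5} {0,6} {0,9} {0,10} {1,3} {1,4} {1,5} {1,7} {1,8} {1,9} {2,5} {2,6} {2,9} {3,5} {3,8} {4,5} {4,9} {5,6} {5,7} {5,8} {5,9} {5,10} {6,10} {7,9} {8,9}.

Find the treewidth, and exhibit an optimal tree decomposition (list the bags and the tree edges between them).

Every bag has size at most 4, so the width is 4 − 1 = 3 and tw(G) ≤ 3. On the other hand G contains the 4-clique {0, 1, 5, 9}. A clique must lie in a single bag of any decomposition, so no decomposition can have width below 3. The upper and lower bounds meet at 3, so that is the treewidth.

Treewidth 3.
Bags: B1 = {0, 1, 5, 9}  B2 = {0, 2, 5, 9}  B3 = {1, 5, 7, 9}  B4 = {0, 2, 5, 6}  B5 = {0, 5, 6, 10}  B6 = {1, 4, 5, 9}  B7 = {1, 5, 8, 9}  B8 = {1, 3, 5, 8}
Tree: B1–B2, B1–B3, B2–B4, B4–B5, B1–B6, B3–B7, B7–B8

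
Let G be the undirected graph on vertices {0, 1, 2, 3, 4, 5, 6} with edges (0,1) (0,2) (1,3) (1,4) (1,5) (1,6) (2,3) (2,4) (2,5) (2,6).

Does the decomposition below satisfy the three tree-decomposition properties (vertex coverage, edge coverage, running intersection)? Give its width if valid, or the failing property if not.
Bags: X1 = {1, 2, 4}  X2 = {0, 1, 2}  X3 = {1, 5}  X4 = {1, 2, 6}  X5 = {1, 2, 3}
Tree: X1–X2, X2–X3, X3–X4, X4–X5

A tree decomposition must satisfy three properties: every vertex lies in some bag; for every edge, both endpoints lie together in some bag; and for every vertex, the bags containing it form a connected subtree. Here edge (2,5) lies in no bag, so the decomposition is invalid.

No — edge (2,5) lies in no bag.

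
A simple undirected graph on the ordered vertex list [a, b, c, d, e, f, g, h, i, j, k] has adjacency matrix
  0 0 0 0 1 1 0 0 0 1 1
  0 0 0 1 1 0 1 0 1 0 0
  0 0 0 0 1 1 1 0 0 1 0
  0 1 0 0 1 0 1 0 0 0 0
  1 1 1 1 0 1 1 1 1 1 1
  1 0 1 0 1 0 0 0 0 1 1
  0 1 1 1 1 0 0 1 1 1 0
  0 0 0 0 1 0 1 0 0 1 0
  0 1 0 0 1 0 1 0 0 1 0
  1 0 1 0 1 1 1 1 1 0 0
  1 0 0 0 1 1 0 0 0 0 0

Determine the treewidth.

3

A width-3 tree decomposition is:
Bags: B1 = {e, g, i, j}  B2 = {c, e, g, j}  B3 = {c, e, f, j}  B4 = {b, e, g, i}  B5 = {a, e, f, j}  B6 = {b, d, e, g}  B7 = {e, g, h, j}  B8 = {a, e, f, k}
Tree: B1–B2, B2–B3, B1–B4, B3–B5, B4–B6, B2–B7, B5–B8
The largest bag has 4 vertices, giving width 3; this decomposition certifies tw(G) ≤ 3. For the lower bound, the 4 vertices {b, d, e, g} are pairwise adjacent, and any tree decomposition puts a clique entirely inside one bag — forcing width ≥ 3. The upper and lower bounds meet at 3, so that is the treewidth.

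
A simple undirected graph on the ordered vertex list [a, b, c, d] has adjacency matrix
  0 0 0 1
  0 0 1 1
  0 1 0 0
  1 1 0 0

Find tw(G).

A width-1 tree decomposition is:
Bags: B1 = {b, d}  B2 = {a, d}  B3 = {b, c}
Tree: B1–B2, B1–B3
The largest bag has 2 vertices, giving width 1; this decomposition certifies tw(G) ≤ 1. Since G has at least one edge (e.g. d–b), it is not an edgeless graph, so tw(G) ≥ 1. The upper and lower bounds meet at 1, so that is the treewidth.

1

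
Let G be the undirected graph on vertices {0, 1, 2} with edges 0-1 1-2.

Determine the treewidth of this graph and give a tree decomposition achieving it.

Each bag holds 2 vertices, so the decomposition has width 1, which upper-bounds the treewidth. Since G has at least one edge (e.g. 1–2), it is not an edgeless graph, so tw(G) ≥ 1. The upper and lower bounds meet at 1, so that is the treewidth.

Treewidth 1.
Bags: B1 = {1, 2}  B2 = {0, 1}
Tree: B1–B2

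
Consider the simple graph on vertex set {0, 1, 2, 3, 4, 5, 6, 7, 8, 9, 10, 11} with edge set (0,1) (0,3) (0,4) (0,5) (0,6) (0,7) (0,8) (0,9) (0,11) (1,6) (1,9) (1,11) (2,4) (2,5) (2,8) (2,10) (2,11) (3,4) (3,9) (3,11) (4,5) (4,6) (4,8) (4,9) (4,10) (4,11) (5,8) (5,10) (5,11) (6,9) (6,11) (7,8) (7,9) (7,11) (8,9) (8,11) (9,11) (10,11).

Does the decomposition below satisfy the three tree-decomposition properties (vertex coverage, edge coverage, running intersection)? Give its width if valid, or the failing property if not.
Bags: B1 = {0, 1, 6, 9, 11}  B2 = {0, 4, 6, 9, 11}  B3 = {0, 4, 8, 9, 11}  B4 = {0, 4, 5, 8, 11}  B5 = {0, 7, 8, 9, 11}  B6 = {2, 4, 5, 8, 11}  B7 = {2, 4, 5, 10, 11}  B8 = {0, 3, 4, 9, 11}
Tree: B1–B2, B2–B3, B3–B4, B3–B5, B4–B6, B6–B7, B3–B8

Yes; width 4.

Vertex coverage: the bags together contain {0, 1, 2, 3, 4, 5, 6, 7, 8, 9, 10, 11}, the full vertex set. Edge coverage: each edge of G has both endpoints in at least one bag. Running intersection: for every vertex, the bags containing it form a connected subtree. All three properties hold, so this is a valid tree decomposition of width max|bag| − 1 = 4, and hence tw(G) ≤ 4.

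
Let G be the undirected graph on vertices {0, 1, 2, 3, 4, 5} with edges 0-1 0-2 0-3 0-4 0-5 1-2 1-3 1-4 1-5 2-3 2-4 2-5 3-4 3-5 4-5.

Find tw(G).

A width-5 tree decomposition is:
Bags: B1 = {0, 1, 2, 3, 4, 5}
Tree: (single bag)
A single bag containing all 6 vertices is trivially a valid decomposition of width 5. On the other hand G contains the 6-clique {0, 1, 2, 3, 4, 5}. A clique must lie in a single bag of any decomposition, so no decomposition can have width below 5. Hence tw(G) = 5 exactly.

5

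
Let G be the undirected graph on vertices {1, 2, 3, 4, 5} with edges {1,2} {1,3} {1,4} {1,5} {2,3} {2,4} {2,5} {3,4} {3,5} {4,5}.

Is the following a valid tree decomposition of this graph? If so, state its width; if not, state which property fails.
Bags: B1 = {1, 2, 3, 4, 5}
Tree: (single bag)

Checking the three conditions: (i) the bags cover all of {1, 2, 3, 4, 5}; (ii) for each edge, some bag contains both endpoints; (iii) the bags containing any fixed vertex form a subtree. All hold, so the decomposition is valid with width 5 − 1 = 4.

Yes; width 4.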